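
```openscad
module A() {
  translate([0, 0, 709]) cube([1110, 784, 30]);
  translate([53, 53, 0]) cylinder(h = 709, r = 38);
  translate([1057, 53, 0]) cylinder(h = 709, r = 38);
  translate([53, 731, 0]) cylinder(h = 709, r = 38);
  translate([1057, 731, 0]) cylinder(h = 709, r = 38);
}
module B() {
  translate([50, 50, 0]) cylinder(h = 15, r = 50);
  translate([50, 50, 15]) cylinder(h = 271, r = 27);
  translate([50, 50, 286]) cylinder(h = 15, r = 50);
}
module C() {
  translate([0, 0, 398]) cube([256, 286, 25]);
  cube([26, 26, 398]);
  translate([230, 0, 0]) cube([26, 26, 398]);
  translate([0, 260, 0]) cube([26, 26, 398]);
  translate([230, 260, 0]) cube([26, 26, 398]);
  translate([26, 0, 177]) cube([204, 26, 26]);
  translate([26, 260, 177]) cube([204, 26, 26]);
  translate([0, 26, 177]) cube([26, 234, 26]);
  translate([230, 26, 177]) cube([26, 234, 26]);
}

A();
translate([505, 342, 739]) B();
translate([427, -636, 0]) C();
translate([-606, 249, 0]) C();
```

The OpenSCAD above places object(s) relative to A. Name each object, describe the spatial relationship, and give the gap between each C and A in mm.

Each stool's nearest face is 350 mm from the table's bounding box.

A is a table. B is a spool. C is a stool. The spool is on top of the table, centred. Two stools sit around the table at the −y, −x sides. The gap between each stool and the table is 350 mm.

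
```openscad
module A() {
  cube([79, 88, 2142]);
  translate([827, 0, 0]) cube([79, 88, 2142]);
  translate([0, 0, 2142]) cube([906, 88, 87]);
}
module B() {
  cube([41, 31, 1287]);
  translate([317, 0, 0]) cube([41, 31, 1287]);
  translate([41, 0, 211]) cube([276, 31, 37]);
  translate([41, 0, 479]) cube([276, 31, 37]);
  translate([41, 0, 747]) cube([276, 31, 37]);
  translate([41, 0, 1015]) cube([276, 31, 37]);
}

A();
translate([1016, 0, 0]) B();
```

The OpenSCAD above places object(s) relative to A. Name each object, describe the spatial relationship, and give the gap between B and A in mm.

The ladder's nearest face is 110 mm from the door frame's +x face.

A is a door frame. B is a ladder. The ladder is on the floor beside the door frame on its +x side. The gap between the ladder and the door frame is 110 mm.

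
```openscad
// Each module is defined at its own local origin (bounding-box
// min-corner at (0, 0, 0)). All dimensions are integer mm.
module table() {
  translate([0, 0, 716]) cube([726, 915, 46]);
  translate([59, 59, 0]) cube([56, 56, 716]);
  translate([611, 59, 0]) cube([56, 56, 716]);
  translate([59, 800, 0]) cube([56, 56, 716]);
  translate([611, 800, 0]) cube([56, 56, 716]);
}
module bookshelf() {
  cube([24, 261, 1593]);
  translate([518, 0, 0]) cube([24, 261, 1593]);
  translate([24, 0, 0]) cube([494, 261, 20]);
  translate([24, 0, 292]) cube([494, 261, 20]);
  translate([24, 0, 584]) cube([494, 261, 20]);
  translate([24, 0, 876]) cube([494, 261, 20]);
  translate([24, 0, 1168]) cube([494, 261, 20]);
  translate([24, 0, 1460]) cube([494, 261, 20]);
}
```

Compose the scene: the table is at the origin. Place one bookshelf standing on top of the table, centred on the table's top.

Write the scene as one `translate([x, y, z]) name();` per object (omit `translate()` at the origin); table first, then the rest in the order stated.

table();
translate([92, 327, 762]) bookshelf();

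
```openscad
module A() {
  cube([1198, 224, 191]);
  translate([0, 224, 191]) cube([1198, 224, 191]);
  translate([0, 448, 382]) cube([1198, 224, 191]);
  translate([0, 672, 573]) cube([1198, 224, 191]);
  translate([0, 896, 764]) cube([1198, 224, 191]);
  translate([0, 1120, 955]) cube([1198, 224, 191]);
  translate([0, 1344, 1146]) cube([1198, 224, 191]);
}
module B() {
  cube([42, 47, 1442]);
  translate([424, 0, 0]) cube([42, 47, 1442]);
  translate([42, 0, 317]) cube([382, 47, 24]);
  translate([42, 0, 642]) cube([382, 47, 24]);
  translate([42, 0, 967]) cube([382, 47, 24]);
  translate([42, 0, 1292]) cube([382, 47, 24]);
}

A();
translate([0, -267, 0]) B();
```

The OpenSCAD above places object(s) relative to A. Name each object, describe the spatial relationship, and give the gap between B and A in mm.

The ladder's nearest face is 220 mm from the staircase's −y face.

A is a staircase. B is a ladder. The ladder is on the floor beside the staircase on its −y side. The gap between the ladder and the staircase is 220 mm.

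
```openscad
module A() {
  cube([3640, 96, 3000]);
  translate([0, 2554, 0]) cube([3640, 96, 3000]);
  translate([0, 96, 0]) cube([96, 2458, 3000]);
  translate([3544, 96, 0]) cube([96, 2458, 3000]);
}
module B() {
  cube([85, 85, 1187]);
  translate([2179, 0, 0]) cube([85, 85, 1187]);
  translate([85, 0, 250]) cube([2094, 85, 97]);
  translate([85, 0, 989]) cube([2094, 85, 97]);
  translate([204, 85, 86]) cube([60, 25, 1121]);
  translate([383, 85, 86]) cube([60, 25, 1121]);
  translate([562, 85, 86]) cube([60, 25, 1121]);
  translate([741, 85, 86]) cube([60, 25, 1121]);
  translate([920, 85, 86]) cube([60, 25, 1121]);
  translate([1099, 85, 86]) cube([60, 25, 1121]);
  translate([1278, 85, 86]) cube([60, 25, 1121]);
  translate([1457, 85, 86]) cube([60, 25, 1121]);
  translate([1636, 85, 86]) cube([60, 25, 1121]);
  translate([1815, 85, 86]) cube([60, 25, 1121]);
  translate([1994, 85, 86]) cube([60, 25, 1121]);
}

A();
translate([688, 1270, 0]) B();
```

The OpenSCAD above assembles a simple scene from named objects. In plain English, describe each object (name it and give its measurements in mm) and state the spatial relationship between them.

A is a box-shaped house frame (walls only): outside footprint 3640×2650 mm, wall height 3000 mm, wall thickness 96 mm. The two y-facing walls run the full x-width; the two x-facing walls fit between the inner faces of the y-facing walls.

B is a fence section. Two 85×85 mm posts, 1187 mm tall, stand on the floor with a clear span of 2094 mm between their inner faces. Two horizontal rails of 85×97 mm section span the gap between the posts with their undersides at z = 250 mm and z = 989 mm, flush with the posts' −y face. 11 pickets, each 60 mm wide, 25 mm thick and 1121 mm tall, are fixed to the +y face of the rails with their bottoms at z = 86 mm, evenly spaced across the span with equal gaps (rounded down to the nearest mm) at the −x end and between each pair — any rounding remainder accumulates at the +x end.

The fence section sits inside the house frame, centred.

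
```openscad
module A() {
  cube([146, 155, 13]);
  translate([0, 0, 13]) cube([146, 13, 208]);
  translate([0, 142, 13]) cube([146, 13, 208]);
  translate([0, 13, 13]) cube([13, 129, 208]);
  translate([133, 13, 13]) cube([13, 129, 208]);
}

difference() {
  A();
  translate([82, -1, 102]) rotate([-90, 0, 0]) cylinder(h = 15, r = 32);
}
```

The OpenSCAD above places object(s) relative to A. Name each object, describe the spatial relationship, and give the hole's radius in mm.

A is an open box. The open box has a circular hole through its front wall. The hole's radius is 32 mm.

The subtracted cylinder has r = 32 mm.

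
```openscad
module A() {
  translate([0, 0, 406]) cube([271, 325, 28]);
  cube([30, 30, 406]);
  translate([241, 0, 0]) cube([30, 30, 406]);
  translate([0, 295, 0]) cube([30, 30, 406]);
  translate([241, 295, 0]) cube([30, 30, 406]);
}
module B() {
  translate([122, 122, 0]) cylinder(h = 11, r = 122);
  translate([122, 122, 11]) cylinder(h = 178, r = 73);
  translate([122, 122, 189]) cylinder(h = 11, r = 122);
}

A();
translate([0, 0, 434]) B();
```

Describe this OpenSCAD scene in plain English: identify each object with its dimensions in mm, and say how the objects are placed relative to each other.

A is a simple wooden stool: a rectangular seat 271 mm (x) by 325 mm (y), 28 mm thick, top face at z = 434 mm, on four square legs, each 30×30 mm in cross-section. The legs rest on z = 0, each flush with a corner of the seat.

B is a spool: two coaxial disc flanges of radius 122 mm and thickness 11 mm, joined by a core cylinder of radius 73 mm and height 178 mm. The lower flange rests on z = 0 and the three cylinders share a vertical axis.

The spool is on top of the stool.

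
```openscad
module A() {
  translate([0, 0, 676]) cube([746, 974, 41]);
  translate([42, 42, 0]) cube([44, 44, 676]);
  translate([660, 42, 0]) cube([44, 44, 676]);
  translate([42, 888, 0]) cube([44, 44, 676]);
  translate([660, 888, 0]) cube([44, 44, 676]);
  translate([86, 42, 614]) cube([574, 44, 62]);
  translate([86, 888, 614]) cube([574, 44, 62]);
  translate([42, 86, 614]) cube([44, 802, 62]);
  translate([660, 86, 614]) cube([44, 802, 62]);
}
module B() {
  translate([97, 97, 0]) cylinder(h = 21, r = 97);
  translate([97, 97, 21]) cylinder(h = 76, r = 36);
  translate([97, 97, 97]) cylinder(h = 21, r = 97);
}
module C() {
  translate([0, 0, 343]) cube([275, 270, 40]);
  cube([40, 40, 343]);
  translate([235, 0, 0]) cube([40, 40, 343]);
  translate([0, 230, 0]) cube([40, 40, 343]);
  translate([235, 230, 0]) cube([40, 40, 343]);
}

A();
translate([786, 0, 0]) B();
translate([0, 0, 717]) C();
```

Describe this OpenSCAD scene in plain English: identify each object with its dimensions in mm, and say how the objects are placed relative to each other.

A is a rectangular dining table. The top is 746×974×41 mm with its upper surface at z = 717 mm. It stands on four 44×44 mm square legs, each inset 42 mm from the nearest pair of top edges, running from the floor to the underside of the top. Four apron rails, 44 mm thick and 62 mm tall, run between adjacent legs with their top edges flush with the underside of the top and their outer faces flush with the legs' outer faces.

B is a spool: two coaxial disc flanges of radius 97 mm and thickness 21 mm, joined by a core cylinder of radius 36 mm and height 76 mm. The lower flange rests on z = 0 and the three cylinders share a vertical axis.

C is a simple wooden stool: a rectangular seat 275 mm (x) by 270 mm (y), 40 mm thick, top face at z = 383 mm, on four square legs, each 40×40 mm in cross-section. The legs rest on z = 0, each flush with a corner of the seat.

The spool is on the floor beside the table on its +x side. The stool is on top of the table.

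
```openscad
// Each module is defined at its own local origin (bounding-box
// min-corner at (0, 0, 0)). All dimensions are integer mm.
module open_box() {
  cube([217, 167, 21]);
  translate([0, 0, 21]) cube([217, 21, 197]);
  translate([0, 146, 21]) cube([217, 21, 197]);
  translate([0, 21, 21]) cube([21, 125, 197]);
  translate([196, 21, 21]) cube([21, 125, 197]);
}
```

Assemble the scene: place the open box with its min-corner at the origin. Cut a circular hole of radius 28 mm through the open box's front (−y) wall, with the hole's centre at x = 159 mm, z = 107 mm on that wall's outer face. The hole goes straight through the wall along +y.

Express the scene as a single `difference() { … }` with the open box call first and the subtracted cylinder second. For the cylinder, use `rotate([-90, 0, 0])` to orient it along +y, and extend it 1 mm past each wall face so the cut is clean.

difference() {
  open_box();
  translate([159, -1, 107]) rotate([-90, 0, 0]) cylinder(h = 23, r = 28);
}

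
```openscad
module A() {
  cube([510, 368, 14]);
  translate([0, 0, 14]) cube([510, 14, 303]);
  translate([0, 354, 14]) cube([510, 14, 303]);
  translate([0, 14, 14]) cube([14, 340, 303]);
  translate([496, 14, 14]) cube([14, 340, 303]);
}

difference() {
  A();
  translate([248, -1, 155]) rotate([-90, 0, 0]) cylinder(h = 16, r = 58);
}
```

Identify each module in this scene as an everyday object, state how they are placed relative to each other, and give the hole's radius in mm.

The subtracted cylinder has r = 58 mm.

A is an open box. The open box has a circular hole through its front wall. The hole's radius is 58 mm.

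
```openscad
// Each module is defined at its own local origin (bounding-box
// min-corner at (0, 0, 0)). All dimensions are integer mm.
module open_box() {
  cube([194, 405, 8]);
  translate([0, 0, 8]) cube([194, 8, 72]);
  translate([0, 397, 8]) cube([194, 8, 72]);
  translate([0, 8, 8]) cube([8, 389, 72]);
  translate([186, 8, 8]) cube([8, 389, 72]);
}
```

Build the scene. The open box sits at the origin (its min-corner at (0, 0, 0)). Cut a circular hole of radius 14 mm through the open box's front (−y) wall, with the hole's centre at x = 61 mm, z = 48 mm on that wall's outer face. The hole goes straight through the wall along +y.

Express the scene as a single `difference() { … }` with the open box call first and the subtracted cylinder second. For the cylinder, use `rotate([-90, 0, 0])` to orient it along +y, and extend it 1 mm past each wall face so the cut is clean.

difference() {
  open_box();
  translate([61, -1, 48]) rotate([-90, 0, 0]) cylinder(h = 10, r = 14);
}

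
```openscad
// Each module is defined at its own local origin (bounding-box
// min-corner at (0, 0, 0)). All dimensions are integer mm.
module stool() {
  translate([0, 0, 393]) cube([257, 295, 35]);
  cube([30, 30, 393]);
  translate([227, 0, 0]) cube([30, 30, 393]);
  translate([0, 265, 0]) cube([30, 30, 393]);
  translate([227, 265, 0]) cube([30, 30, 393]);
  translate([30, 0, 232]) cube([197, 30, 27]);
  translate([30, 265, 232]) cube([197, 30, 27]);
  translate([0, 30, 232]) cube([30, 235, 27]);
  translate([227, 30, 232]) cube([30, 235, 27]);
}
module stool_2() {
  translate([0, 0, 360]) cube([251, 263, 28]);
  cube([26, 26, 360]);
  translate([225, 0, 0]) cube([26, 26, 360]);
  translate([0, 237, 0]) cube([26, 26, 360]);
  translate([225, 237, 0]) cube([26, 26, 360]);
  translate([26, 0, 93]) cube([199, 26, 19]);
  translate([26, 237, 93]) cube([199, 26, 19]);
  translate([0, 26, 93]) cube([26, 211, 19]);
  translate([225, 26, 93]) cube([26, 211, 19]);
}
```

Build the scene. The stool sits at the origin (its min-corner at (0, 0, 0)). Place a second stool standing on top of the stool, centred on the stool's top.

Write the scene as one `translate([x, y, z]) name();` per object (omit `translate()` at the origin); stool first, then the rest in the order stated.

stool();
translate([3, 16, 428]) stool_2();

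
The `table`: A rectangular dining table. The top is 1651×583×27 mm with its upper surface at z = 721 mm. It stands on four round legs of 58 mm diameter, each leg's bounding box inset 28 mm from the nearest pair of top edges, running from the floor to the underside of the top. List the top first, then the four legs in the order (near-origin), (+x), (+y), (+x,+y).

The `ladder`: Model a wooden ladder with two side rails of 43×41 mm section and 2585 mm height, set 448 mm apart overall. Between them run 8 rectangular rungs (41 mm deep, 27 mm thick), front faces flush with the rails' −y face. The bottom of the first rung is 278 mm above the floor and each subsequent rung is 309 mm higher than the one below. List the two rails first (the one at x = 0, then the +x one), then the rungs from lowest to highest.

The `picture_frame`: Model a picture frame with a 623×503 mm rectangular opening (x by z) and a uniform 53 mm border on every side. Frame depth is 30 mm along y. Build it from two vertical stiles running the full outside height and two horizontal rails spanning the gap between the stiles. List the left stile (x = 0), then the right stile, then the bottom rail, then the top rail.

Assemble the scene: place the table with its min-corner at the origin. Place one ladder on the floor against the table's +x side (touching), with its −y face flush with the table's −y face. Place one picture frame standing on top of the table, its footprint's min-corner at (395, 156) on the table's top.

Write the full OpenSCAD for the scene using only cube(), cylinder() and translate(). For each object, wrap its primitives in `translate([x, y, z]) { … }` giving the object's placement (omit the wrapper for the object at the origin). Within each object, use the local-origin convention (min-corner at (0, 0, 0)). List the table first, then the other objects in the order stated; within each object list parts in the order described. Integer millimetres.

translate([0, 0, 694]) cube([1651, 583, 27]);
translate([57, 57, 0]) cylinder(h = 694, r = 29);
translate([1594, 57, 0]) cylinder(h = 694, r = 29);
translate([57, 526, 0]) cylinder(h = 694, r = 29);
translate([1594, 526, 0]) cylinder(h = 694, r = 29);
translate([1651, 0, 0]) {
  cube([43, 41, 2585]);
  translate([405, 0, 0]) cube([43, 41, 2585]);
  translate([43, 0, 278]) cube([362, 41, 27]);
  translate([43, 0, 587]) cube([362, 41, 27]);
  translate([43, 0, 896]) cube([362, 41, 27]);
  translate([43, 0, 1205]) cube([362, 41, 27]);
  translate([43, 0, 1514]) cube([362, 41, 27]);
  translate([43, 0, 1823]) cube([362, 41, 27]);
  translate([43, 0, 2132]) cube([362, 41, 27]);
  translate([43, 0, 2441]) cube([362, 41, 27]);
}
translate([395, 156, 721]) {
  cube([53, 30, 609]);
  translate([676, 0, 0]) cube([53, 30, 609]);
  translate([53, 0, 0]) cube([623, 30, 53]);
  translate([53, 0, 556]) cube([623, 30, 53]);
}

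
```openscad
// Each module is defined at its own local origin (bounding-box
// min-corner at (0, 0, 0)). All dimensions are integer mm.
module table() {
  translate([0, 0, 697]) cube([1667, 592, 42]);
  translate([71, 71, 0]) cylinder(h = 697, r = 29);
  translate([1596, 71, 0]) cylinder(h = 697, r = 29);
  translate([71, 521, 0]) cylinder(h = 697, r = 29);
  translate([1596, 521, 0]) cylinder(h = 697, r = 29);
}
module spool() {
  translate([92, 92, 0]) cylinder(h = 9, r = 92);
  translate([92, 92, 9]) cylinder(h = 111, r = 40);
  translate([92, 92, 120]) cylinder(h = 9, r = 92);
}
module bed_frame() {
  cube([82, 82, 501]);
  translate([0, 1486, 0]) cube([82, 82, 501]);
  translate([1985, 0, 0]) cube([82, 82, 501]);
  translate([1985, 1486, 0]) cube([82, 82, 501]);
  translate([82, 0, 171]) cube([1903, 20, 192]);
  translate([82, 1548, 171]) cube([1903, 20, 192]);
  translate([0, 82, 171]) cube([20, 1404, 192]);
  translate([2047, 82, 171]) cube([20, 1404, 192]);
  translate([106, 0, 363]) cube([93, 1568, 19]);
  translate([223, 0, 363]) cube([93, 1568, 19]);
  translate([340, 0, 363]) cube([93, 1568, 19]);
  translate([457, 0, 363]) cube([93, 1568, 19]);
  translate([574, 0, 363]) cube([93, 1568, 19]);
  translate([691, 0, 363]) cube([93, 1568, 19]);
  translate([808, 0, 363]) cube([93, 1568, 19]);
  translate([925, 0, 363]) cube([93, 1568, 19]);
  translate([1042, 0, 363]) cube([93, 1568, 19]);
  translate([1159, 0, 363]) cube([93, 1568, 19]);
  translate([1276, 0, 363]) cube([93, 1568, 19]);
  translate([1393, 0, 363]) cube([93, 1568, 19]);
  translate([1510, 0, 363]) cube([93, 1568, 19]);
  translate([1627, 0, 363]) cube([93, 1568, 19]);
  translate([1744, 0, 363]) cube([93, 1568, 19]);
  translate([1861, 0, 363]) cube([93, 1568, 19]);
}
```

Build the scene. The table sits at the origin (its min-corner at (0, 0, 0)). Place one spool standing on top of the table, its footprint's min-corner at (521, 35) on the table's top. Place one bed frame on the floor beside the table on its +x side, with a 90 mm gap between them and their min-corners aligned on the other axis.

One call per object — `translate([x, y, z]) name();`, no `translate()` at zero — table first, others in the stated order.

table();
translate([521, 35, 739]) spool();
translate([1757, 0, 0]) bed_frame();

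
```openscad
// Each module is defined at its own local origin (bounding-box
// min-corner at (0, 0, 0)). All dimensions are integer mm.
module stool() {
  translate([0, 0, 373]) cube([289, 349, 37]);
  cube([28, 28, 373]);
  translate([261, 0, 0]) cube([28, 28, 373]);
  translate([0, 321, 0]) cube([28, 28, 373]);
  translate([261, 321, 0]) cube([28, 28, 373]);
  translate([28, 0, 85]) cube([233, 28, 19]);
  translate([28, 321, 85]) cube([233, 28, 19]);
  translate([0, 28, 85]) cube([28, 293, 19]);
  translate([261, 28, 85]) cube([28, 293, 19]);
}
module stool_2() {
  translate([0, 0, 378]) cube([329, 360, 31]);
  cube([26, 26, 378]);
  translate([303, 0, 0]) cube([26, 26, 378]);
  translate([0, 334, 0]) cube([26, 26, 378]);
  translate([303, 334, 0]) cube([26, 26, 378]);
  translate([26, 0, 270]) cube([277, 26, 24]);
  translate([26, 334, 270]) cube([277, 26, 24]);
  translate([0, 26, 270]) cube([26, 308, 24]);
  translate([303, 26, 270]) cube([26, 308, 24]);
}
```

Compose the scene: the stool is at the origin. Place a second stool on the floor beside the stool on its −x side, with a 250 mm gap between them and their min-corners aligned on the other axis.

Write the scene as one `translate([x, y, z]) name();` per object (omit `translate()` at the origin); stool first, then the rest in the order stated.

stool();
translate([-579, 0, 0]) stool_2();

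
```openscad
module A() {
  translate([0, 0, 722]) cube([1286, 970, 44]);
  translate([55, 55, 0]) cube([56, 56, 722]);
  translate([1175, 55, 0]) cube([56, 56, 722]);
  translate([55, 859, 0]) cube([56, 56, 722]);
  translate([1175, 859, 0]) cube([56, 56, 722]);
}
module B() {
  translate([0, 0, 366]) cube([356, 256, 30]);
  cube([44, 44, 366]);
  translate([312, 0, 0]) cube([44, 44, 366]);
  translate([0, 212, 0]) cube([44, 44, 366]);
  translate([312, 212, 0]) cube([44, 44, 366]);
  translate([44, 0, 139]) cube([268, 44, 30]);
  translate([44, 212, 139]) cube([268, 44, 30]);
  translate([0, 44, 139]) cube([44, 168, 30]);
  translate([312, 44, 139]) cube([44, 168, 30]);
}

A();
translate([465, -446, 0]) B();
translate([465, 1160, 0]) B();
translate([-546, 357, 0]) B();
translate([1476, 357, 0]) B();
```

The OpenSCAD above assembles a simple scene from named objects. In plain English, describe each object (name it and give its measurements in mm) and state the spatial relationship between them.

A is a rectangular dining table. The top is 1286×970×44 mm with its upper surface at z = 766 mm. It stands on four 56×56 mm square legs, each inset 55 mm from the nearest pair of top edges, running from the floor to the underside of the top.

B is a four-legged stool. The seat is a 356×256×30 mm slab whose top surface is at z = 396 mm; four square legs, each 44×44 mm in cross-section, run from the floor (z = 0) to the underside of the seat, each flush with a corner of the seat. Four stretchers, 44 mm wide and 30 mm tall, connect adjacent legs with their undersides at z = 139 mm, each running between the inner faces of the legs it joins and aligned with the legs' outer faces on the other axis.

Four stools sit around the table at the −y, +y, −x, +x sides.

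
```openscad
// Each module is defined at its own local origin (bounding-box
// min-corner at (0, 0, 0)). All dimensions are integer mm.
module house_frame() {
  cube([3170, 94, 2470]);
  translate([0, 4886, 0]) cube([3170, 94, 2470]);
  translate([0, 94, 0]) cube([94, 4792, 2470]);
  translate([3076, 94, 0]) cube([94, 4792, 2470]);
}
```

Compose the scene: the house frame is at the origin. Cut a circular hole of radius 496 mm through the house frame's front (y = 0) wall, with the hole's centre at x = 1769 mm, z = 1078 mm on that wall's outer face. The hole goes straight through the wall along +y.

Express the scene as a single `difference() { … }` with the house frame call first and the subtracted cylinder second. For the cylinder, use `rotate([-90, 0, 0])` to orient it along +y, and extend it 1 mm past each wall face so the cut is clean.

difference() {
  house_frame();
  translate([1769, -1, 1078]) rotate([-90, 0, 0]) cylinder(h = 96, r = 496);
}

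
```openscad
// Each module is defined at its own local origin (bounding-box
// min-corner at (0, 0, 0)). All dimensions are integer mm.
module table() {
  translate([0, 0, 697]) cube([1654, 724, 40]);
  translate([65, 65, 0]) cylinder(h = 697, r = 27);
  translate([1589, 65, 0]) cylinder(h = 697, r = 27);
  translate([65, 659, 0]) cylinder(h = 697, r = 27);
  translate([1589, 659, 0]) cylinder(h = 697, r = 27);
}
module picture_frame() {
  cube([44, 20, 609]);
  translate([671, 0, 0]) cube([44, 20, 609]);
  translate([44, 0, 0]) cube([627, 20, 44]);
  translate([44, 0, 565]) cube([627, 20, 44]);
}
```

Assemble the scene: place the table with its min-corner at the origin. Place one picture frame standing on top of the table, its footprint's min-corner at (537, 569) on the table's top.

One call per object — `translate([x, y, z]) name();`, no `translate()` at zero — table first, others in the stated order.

table();
translate([537, 569, 737]) picture_frame();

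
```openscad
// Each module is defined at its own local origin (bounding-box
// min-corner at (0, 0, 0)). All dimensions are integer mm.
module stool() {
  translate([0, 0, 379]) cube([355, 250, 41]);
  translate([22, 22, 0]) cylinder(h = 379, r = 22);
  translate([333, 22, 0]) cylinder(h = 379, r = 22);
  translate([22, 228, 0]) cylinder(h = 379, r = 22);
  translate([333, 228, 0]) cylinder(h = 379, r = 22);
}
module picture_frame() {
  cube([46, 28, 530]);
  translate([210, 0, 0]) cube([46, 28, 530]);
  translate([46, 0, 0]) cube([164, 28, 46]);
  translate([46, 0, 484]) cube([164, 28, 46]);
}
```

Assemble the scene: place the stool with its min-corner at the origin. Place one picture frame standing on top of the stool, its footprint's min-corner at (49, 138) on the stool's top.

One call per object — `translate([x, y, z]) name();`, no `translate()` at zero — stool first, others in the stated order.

stool();
translate([49, 138, 420]) picture_frame();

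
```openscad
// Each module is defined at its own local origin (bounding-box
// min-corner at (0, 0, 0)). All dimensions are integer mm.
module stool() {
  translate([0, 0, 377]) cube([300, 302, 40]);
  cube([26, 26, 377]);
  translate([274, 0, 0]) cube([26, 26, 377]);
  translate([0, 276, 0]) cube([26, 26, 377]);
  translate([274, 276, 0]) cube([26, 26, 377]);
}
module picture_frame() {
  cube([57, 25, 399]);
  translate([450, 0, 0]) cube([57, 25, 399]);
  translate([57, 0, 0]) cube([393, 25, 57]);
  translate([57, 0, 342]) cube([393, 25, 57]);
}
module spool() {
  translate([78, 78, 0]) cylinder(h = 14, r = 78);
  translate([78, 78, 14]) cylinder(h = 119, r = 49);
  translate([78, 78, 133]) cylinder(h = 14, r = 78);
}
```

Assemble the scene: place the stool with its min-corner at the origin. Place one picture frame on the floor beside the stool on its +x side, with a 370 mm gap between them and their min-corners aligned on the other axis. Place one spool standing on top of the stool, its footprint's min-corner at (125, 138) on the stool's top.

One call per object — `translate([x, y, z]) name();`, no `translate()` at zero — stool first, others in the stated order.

stool();
translate([670, 0, 0]) picture_frame();
translate([125, 138, 417]) spool();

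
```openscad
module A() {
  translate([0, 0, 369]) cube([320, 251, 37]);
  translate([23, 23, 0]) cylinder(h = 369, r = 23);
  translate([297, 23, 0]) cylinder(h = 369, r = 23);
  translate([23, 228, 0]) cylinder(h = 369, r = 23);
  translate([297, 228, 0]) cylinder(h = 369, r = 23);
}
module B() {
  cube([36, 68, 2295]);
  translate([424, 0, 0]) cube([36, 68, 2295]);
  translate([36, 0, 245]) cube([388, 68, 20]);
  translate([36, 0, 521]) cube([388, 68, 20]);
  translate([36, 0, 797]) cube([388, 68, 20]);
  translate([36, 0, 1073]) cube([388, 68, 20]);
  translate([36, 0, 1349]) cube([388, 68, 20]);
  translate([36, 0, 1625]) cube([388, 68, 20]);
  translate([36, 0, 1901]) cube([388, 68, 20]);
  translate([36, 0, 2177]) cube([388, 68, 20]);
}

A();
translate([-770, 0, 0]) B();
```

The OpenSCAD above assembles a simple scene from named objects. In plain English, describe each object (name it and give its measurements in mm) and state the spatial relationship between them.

A is a four-legged stool. The seat is 320×251 mm, 37 mm thick, top at z = 406 mm. It stands on four round legs, each 46 mm in diameter, from z = 0 to the seat underside, each leg's axis is inset half a diameter from the nearest pair of seat edges (so the leg's bounding box is flush with the corner).

B is a straight ladder. Two 36×68 mm vertical rails, 2295 mm tall, stand 460 mm apart (outside-to-outside) with their front faces coplanar on the −y side. 8 rungs, each 68 mm deep and 20 mm tall, span between the inner faces of the rails, front faces flush with the rails. The lowest rung's underside is at z = 245 mm and rungs are spaced 276 mm apart (underside to underside).

The ladder is on the floor beside the stool on its −x side.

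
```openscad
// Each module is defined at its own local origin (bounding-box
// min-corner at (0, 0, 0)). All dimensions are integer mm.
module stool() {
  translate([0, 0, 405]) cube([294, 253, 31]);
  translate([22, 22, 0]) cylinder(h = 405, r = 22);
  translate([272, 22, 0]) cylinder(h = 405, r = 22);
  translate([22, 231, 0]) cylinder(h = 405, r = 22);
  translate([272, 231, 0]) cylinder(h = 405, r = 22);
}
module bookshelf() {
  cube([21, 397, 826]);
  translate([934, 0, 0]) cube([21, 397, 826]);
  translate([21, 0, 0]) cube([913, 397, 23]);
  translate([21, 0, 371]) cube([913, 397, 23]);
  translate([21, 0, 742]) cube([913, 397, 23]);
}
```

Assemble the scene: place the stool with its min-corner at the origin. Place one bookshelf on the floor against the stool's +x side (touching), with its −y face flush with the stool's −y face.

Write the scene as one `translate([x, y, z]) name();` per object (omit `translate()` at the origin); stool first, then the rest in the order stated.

stool();
translate([294, 0, 0]) bookshelf();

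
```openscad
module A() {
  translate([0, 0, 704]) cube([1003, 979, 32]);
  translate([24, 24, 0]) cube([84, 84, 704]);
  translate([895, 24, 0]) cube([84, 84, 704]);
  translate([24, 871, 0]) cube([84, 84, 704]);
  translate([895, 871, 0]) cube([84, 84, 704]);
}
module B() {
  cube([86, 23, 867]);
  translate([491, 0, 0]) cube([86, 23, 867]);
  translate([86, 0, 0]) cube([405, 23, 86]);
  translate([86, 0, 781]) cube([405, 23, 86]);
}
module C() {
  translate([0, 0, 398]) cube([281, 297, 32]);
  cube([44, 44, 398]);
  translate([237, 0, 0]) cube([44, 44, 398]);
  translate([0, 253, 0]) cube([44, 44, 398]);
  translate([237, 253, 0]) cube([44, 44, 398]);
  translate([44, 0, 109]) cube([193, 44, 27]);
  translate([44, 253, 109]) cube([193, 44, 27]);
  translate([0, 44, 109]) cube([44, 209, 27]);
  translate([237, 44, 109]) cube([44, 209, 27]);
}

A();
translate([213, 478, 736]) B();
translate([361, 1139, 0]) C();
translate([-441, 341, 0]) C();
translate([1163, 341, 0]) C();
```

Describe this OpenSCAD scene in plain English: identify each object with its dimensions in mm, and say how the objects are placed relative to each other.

A is a rectangular dining table. The top is 1003×979×32 mm with its upper surface at z = 736 mm. It stands on four 84×84 mm square legs, each inset 24 mm from the nearest pair of top edges, running from the floor to the underside of the top.

B is a rectangular picture frame lying in the x–z plane (depth along y). The opening is 405 mm wide (x) by 695 mm tall (z), surrounded by a border 86 mm wide on all four sides. The frame is 23 mm deep and is made of two full-height vertical stiles with two horizontal rails fitted between them.

C is a four-legged stool. The seat is a 281×297×32 mm slab whose top surface is at z = 430 mm; four square legs, each 44×44 mm in cross-section, run from the floor (z = 0) to the underside of the seat, each flush with a corner of the seat. Four stretchers, 44 mm wide and 27 mm tall, connect adjacent legs with their undersides at z = 109 mm, each running between the inner faces of the legs it joins and aligned with the legs' outer faces on the other axis.

The picture frame is on top of the table, centred. Three stools sit around the table at the +y, −x, +x sides.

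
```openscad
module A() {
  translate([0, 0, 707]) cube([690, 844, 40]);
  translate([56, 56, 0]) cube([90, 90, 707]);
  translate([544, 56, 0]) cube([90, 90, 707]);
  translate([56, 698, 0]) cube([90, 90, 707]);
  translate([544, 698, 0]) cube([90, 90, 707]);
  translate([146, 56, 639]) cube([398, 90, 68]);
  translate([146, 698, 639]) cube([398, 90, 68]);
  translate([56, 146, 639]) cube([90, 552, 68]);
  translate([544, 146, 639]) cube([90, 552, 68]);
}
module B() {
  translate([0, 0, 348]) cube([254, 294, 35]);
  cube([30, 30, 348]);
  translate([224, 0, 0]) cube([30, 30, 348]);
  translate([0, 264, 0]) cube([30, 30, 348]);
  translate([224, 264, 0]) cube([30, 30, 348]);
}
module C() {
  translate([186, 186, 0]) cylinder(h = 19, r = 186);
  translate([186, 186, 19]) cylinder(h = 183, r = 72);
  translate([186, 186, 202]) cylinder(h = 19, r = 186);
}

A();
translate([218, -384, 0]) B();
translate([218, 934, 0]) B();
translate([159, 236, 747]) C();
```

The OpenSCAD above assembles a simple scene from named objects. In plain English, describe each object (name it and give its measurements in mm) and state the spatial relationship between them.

A is a rectangular dining table. The top is 690×844×40 mm with its upper surface at z = 747 mm. It stands on four 90×90 mm square legs, each inset 56 mm from the nearest pair of top edges, running from the floor to the underside of the top. Four apron rails, 90 mm thick and 68 mm tall, run between adjacent legs with their top edges flush with the underside of the top and their outer faces flush with the legs' outer faces.

B is a four-legged stool. The seat is 254×294 mm, 35 mm thick, top at z = 383 mm. It stands on four square legs, each 30×30 mm in cross-section, from z = 0 to the seat underside, each flush with a corner of the seat.

C is a spool: two coaxial disc flanges of radius 186 mm and thickness 19 mm, joined by a core cylinder of radius 72 mm and height 183 mm. The lower flange rests on z = 0 and the three cylinders share a vertical axis.

Two stools sit around the table at the −y, +y sides. The spool is on top of the table, centred.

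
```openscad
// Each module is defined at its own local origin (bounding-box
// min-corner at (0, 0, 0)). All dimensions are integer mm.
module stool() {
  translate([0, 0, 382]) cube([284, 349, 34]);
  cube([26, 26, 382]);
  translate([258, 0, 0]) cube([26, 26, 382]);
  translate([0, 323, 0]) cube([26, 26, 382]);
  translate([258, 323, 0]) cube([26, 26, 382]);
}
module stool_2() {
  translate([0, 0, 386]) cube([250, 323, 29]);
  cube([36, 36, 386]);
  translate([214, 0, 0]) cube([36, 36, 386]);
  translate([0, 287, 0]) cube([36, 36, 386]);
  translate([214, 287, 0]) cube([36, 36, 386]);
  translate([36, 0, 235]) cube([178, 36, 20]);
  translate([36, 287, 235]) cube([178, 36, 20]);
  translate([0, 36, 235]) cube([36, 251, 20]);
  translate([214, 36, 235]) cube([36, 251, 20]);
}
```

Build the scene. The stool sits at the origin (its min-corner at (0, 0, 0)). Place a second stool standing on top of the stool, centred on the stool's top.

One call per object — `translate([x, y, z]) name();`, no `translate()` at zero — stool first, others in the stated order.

stool();
translate([17, 13, 416]) stool_2();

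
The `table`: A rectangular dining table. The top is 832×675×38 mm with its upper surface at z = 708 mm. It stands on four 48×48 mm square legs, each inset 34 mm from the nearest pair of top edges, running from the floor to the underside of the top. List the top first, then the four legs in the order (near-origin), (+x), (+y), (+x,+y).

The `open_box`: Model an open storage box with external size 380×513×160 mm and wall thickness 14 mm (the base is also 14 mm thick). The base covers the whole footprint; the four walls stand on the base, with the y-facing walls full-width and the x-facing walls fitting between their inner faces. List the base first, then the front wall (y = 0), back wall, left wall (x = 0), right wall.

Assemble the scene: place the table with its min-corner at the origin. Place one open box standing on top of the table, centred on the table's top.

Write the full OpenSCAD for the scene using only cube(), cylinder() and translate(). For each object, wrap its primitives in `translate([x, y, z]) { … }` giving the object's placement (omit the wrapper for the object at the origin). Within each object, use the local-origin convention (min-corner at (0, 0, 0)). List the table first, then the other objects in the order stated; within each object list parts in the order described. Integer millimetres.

translate([0, 0, 670]) cube([832, 675, 38]);
translate([34, 34, 0]) cube([48, 48, 670]);
translate([750, 34, 0]) cube([48, 48, 670]);
translate([34, 593, 0]) cube([48, 48, 670]);
translate([750, 593, 0]) cube([48, 48, 670]);
translate([226, 81, 708]) {
  cube([380, 513, 14]);
  translate([0, 0, 14]) cube([380, 14, 146]);
  translate([0, 499, 14]) cube([380, 14, 146]);
  translate([0, 14, 14]) cube([14, 485, 146]);
  translate([366, 14, 14]) cube([14, 485, 146]);
}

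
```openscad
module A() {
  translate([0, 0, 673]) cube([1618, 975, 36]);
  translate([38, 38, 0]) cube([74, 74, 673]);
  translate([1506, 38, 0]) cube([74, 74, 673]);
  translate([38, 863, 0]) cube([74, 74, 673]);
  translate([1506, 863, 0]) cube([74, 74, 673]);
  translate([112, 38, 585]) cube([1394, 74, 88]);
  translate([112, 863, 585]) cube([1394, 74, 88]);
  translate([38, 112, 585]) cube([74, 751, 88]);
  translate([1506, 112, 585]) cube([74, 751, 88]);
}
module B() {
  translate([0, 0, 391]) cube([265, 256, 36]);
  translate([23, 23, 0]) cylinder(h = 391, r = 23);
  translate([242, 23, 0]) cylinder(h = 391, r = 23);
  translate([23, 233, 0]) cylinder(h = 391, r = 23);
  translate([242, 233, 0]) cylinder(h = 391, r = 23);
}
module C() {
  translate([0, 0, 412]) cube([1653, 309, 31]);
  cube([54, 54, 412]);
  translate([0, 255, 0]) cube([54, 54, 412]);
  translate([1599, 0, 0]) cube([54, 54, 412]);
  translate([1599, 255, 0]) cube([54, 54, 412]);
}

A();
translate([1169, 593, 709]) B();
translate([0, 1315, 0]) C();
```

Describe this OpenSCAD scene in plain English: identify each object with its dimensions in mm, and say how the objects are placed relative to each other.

A is a table with a 1618×975 mm rectangular top, 36 mm thick, top surface at z = 709 mm, supported by four 74×74 mm square legs, each inset 38 mm from the nearest pair of top edges, running from the floor. Four apron rails, 74 mm thick and 88 mm tall, run between adjacent legs with their top edges flush with the underside of the top and their outer faces flush with the legs' outer faces.

B is a four-legged stool. The seat is 265×256 mm, 36 mm thick, top at z = 427 mm. It stands on four round legs, each 46 mm in diameter, from z = 0 to the seat underside, each leg's axis is inset half a diameter from the nearest pair of seat edges (so the leg's bounding box is flush with the corner).

C is a bench: a 1653×309 mm seat slab, 31 mm thick, top at z = 443 mm, on four 54×54 mm square legs flush with the seat corners and standing on z = 0.

The stool is on top of the table. The bench is on the floor beside the table on its +y side.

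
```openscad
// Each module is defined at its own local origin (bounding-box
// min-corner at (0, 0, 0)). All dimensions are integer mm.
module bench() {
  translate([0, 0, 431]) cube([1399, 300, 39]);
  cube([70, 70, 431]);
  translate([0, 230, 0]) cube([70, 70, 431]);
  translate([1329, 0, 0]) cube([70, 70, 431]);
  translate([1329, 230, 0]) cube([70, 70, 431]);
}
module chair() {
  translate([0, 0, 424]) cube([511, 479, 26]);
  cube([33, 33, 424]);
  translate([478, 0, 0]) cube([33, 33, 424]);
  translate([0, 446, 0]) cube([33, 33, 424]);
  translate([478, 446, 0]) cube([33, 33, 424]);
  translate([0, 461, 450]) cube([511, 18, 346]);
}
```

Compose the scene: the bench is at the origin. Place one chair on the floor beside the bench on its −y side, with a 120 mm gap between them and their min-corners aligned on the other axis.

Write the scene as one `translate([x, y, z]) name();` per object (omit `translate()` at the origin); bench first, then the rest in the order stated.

bench();
translate([0, -599, 0]) chair();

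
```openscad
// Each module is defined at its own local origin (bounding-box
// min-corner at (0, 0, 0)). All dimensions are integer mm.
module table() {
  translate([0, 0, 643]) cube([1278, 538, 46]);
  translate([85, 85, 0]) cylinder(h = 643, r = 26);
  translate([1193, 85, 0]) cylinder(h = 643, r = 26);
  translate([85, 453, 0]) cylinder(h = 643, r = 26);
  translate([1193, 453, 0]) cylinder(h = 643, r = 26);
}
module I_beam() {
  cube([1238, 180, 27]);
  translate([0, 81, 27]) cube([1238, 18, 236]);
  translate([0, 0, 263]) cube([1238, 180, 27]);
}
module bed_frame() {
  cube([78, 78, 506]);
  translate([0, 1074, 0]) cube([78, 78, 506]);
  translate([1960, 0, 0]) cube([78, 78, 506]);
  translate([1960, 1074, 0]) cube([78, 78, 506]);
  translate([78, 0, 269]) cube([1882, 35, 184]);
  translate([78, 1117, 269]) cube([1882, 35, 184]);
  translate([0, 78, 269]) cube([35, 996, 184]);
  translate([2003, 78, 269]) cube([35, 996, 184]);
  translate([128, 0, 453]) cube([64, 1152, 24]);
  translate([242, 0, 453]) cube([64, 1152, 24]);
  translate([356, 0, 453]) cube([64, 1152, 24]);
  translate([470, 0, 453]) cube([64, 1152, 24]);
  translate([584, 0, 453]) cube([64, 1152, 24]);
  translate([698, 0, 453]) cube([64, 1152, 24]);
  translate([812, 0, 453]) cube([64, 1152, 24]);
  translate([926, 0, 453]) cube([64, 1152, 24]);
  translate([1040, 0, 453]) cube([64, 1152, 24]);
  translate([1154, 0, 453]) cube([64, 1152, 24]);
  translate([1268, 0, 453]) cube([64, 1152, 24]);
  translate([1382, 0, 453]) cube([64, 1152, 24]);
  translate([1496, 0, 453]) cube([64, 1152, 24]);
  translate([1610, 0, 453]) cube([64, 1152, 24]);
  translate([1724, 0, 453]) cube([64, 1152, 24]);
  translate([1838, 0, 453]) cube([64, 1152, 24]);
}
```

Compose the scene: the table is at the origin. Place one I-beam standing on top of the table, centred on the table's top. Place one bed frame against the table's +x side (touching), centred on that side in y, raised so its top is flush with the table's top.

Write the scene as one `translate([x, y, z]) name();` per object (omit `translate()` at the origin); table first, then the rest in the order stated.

table();
translate([20, 179, 689]) I_beam();
translate([1278, -307, 183]) bed_frame();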